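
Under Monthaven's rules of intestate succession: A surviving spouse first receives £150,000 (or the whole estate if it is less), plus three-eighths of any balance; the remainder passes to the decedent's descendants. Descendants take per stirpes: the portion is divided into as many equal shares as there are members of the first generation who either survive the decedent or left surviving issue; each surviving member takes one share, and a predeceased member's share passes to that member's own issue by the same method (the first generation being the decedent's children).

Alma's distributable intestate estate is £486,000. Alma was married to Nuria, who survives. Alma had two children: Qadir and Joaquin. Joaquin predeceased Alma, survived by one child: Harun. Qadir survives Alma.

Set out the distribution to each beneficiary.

Nuria: £276,000; Qadir: £105,000; Harun: £105,000

Nuria first takes £150,000, leaving a balance of £336,000. Nuria then takes three-eighths of the balance (£126,000), for a total of £276,000. The remaining £210,000 passes to the descendants.
The descendants' portion (£210,000) is divided into 2 shares of £105,000: Qadir takes £105,000; Joaquin's £105,000 share passes to Joaquin's issue.
Joaquin's share (£105,000) passes entirely to Harun.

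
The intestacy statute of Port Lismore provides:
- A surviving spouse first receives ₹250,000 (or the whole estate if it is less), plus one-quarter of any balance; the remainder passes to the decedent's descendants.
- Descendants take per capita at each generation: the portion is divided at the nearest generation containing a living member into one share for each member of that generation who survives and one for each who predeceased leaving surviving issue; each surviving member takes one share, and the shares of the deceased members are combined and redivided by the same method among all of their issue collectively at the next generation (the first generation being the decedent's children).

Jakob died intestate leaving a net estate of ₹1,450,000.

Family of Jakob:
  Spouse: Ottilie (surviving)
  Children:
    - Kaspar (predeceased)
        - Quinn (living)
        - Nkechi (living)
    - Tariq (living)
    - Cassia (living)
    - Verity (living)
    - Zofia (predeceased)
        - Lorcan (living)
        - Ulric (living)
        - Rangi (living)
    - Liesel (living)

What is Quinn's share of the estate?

Ottilie first takes ₹250,000, leaving a balance of ₹1,200,000. Ottilie then takes one-quarter of the balance (₹300,000), for a total of ₹550,000. The remaining ₹900,000 passes to the descendants.
The descendants' portion (₹900,000) is divided at the children's generation into 6 shares of ₹150,000. Tariq, Cassia, Verity, and Liesel each take ₹150,000. The 2 shares of the deceased (Kaspar and Zofia) are combined into a pool of ₹300,000.
That pool (₹300,000) is divided at the grandchildren's generation equally among Quinn, Nkechi, Lorcan, Ulric, and Rangi: ₹60,000 each.

Quinn receives ₹60,000.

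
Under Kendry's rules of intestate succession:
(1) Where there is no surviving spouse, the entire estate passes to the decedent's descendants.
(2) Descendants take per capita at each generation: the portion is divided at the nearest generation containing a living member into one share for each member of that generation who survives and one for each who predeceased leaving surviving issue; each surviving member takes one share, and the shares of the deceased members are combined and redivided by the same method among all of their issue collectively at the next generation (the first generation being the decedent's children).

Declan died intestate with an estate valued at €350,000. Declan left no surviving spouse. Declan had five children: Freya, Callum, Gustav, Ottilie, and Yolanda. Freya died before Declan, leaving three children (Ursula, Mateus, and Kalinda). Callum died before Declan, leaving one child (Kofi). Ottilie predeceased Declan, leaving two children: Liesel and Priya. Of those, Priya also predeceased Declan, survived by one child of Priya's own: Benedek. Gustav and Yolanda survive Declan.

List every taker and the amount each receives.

The entire €350,000 passes to the descendants.
That amount (€350,000) is divided at the children's generation into 5 shares of €70,000. Gustav and Yolanda each take €70,000. The 3 shares of the deceased (Freya, Callum, and Ottilie) are combined into a pool of €210,000.
That pool (€210,000) is divided at the grandchildren's generation into 6 shares of €35,000. Ursula, Mateus, Kalinda, Kofi, and Liesel each take €35,000. The remaining share for the deceased Priya (€35,000) is carried to the next generation.
That pool (€35,000) passes entirely to Benedek, the sole taker at the great-grandchildren's generation.

Ursula: €35,000; Mateus: €35,000; Kalinda: €35,000; Kofi: €35,000; Gustav: €70,000; Liesel: €35,000; Benedek: €35,000; Yolanda: €70,000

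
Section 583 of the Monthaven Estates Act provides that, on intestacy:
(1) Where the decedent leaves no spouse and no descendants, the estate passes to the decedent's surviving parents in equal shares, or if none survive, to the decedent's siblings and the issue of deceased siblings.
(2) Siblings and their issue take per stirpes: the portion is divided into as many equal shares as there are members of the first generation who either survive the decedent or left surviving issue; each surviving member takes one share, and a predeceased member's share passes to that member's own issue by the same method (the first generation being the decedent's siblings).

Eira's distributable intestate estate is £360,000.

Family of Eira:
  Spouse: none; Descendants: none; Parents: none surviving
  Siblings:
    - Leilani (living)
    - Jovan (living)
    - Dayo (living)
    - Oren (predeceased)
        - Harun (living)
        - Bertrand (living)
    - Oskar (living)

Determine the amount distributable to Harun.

Harun receives £36,000.

The entire £360,000 passes to the siblings and their issue.
That amount (£360,000) is divided into 5 shares of £72,000: Leilani, Jovan, Dayo, and Oskar each take £72,000; Oren's £72,000 share passes to Oren's issue.
Oren's share (£72,000) is divided into 2 shares of £36,000: Harun and Bertrand each take £36,000.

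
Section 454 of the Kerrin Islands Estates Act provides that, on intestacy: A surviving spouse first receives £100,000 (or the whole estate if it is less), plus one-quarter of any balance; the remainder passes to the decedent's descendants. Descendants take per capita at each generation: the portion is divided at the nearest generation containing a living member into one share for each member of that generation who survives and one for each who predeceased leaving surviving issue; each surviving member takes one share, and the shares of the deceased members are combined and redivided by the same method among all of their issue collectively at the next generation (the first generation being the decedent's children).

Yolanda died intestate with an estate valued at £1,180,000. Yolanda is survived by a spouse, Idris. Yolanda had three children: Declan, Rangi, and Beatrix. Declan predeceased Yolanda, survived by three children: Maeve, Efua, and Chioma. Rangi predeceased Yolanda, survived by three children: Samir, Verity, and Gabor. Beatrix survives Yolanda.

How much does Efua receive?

Idris first takes £100,000, leaving a balance of £1,080,000. Idris then takes one-quarter of the balance (£270,000), for a total of £370,000. The remaining £810,000 passes to the descendants.
The descendants' portion (£810,000) is divided at the children's generation into 3 shares of £270,000. Beatrix takes £270,000. The 2 shares of the deceased (Declan and Rangi) are combined into a pool of £540,000.
That pool (£540,000) is divided at the grandchildren's generation equally among Maeve, Efua, Chioma, Samir, Verity, and Gabor: £90,000 each.

Efua receives £90,000.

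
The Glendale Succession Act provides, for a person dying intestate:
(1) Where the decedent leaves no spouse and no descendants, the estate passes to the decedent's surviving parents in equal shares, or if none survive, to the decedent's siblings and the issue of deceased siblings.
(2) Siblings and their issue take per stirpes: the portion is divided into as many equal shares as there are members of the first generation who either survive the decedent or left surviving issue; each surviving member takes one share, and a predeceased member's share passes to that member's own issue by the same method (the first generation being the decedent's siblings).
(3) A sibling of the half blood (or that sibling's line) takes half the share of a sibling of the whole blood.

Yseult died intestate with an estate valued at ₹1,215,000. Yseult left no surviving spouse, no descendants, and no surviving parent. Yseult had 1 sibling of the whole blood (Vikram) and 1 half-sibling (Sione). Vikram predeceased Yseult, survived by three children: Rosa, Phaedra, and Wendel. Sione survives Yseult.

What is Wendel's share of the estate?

Wendel receives ₹270,000.

The entire ₹1,215,000 passes to the siblings and their issue.
Counting each half-blood sibling's line as half a unit, there are 3/2 units in ₹1,215,000, so one unit is ₹810,000. Whole-blood lines (Vikram) take ₹810,000 each; half-blood lines (Sione) take ₹405,000 each.
Vikram's share (₹810,000) is divided into 3 shares of ₹270,000: Rosa, Phaedra, and Wendel each take ₹270,000.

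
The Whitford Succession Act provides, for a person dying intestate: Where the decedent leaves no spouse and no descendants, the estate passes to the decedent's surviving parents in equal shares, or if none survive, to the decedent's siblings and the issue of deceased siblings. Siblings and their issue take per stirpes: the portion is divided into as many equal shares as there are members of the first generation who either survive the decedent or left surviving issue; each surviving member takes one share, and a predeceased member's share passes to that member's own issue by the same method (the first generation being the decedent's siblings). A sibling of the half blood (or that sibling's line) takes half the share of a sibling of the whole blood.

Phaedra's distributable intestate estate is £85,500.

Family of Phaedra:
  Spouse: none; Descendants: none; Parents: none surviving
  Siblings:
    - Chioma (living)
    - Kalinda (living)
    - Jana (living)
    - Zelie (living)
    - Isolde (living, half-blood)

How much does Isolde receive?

Isolde receives £9,500.

The entire £85,500 passes to the siblings and their issue.
Counting each half-blood sibling's line as half a unit, there are 9/2 units in £85,500, so one unit is £19,000. Whole-blood lines (Chioma, Kalinda, Jana, and Zelie) take £19,000 each; half-blood lines (Isolde) take £9,500 each.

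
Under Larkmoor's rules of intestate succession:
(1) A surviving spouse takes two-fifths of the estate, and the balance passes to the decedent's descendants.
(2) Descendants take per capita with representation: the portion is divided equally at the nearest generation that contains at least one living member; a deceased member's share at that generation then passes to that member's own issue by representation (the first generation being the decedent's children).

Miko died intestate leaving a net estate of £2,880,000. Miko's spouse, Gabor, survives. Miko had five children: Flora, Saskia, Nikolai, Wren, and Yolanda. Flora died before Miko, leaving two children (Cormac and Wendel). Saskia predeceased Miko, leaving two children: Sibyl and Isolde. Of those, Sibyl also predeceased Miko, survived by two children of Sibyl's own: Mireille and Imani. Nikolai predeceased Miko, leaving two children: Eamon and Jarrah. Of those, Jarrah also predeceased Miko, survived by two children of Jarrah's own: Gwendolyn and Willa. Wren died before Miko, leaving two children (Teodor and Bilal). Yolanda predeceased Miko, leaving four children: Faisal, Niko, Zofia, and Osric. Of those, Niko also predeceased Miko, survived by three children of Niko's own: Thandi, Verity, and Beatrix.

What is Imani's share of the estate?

Imani receives £72,000.

Gabor takes two-fifths of £2,880,000 = £1,152,000. The remaining £1,728,000 passes to the descendants.
No child survives, so the initial division is made at the grandchildren's generation.
The descendants' portion (£1,728,000) is divided into 12 shares of £144,000: Cormac, Wendel, Isolde, Eamon, Teodor, Bilal, Faisal, Zofia, and Osric each take £144,000; Sibyl's £144,000 share passes to Sibyl's issue; Jarrah's £144,000 share passes to Jarrah's issue; Niko's £144,000 share passes to Niko's issue.
Sibyl's share (£144,000) is divided into 2 shares of £72,000: Mireille and Imani each take £72,000.
Jarrah's share (£144,000) is divided into 2 shares of £72,000: Gwendolyn and Willa each take £72,000.
Niko's share (£144,000) is divided into 3 shares of £48,000: Thandi, Verity, and Beatrix each take £48,000.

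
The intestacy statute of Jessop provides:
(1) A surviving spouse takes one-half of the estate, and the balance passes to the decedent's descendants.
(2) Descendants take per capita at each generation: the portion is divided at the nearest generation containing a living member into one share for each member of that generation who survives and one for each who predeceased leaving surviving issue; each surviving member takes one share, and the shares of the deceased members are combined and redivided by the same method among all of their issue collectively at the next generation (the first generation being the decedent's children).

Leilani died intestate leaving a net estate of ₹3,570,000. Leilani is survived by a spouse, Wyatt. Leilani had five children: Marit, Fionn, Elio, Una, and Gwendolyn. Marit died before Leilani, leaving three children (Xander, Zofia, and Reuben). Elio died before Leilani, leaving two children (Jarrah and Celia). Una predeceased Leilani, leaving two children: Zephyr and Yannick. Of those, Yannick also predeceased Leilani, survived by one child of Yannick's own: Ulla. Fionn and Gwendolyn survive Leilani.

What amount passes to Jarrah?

Wyatt takes one-half of ₹3,570,000 = ₹1,785,000. The remaining ₹1,785,000 passes to the descendants.
The descendants' portion (₹1,785,000) is divided at the children's generation into 5 shares of ₹357,000. Fionn and Gwendolyn each take ₹357,000. The 3 shares of the deceased (Marit, Elio, and Una) are combined into a pool of ₹1,071,000.
That pool (₹1,071,000) is divided at the grandchildren's generation into 7 shares of ₹153,000. Xander, Zofia, Reuben, Jarrah, Celia, and Zephyr each take ₹153,000. The remaining share for the deceased Yannick (₹153,000) is carried to the next generation.
That pool (₹153,000) passes entirely to Ulla, the sole taker at the great-grandchildren's generation.

Jarrah receives ₹153,000.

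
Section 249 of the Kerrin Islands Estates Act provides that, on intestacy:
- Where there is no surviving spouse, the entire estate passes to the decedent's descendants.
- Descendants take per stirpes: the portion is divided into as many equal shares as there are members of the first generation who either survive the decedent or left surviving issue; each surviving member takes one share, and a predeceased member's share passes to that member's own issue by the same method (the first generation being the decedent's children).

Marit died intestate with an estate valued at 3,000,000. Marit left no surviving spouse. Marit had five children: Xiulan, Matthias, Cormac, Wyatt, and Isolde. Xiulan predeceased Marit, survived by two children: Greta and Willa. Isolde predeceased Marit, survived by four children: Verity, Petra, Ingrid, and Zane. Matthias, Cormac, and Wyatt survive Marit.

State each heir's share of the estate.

Greta: 300,000; Willa: 300,000; Matthias: 600,000; Cormac: 600,000; Wyatt: 600,000; Verity: 150,000; Petra: 150,000; Ingrid: 150,000; Zane: 150,000

The entire 3,000,000 passes to the descendants.
That amount (3,000,000) is divided into 5 shares of 600,000: Matthias, Cormac, and Wyatt each take 600,000; Xiulan's 600,000 share passes to Xiulan's issue; Isolde's 600,000 share passes to Isolde's issue.
Xiulan's share (600,000) is divided into 2 shares of 300,000: Greta and Willa each take 300,000.
Isolde's share (600,000) is divided into 4 shares of 150,000: Verity, Petra, Ingrid, and Zane each take 150,000.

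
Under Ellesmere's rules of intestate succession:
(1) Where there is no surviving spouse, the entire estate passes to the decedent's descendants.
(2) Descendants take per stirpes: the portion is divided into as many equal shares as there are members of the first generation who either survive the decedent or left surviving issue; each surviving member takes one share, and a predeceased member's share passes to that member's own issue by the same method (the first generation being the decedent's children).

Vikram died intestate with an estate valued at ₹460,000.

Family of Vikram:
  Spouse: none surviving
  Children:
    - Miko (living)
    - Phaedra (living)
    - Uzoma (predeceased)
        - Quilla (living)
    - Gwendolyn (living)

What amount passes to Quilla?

The entire ₹460,000 passes to the descendants.
That amount (₹460,000) is divided into 4 shares of ₹115,000: Miko, Phaedra, and Gwendolyn each take ₹115,000; Uzoma's ₹115,000 share passes to Uzoma's issue.
Uzoma's share (₹115,000) passes entirely to Quilla.

Quilla receives ₹115,000.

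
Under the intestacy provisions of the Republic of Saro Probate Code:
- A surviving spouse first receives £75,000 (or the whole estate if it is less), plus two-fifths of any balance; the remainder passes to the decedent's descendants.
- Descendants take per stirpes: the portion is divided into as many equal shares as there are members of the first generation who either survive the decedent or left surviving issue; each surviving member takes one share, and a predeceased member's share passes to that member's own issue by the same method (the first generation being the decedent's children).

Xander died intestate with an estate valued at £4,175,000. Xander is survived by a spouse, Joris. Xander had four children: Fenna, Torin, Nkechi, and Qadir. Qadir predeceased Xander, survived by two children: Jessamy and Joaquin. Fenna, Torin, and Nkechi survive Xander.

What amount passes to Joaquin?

Joris first takes £75,000, leaving a balance of £4,100,000. Joris then takes two-fifths of the balance (£1,640,000), for a total of £1,715,000. The remaining £2,460,000 passes to the descendants.
The descendants' portion (£2,460,000) is divided into 4 shares of £615,000: Fenna, Torin, and Nkechi each take £615,000; Qadir's £615,000 share passes to Qadir's issue.
Qadir's share (£615,000) is divided into 2 shares of £307,500: Jessamy and Joaquin each take £307,500.

Joaquin receives £307,500.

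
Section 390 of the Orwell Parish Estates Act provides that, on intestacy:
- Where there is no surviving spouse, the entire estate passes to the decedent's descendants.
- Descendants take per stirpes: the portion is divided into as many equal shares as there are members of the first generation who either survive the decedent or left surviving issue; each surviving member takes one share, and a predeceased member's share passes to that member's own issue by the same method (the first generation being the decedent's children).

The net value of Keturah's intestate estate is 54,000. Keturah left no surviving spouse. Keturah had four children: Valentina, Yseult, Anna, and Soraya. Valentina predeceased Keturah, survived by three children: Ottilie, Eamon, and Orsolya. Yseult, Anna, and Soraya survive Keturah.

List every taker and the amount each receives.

Ottilie: 4,500; Eamon: 4,500; Orsolya: 4,500; Yseult: 13,500; Anna: 13,500; Soraya: 13,500

The entire 54,000 passes to the descendants.
That amount (54,000) is divided into 4 shares of 13,500: Yseult, Anna, and Soraya each take 13,500; Valentina's 13,500 share passes to Valentina's issue.
Valentina's share (13,500) is divided into 3 shares of 4,500: Ottilie, Eamon, and Orsolya each take 4,500.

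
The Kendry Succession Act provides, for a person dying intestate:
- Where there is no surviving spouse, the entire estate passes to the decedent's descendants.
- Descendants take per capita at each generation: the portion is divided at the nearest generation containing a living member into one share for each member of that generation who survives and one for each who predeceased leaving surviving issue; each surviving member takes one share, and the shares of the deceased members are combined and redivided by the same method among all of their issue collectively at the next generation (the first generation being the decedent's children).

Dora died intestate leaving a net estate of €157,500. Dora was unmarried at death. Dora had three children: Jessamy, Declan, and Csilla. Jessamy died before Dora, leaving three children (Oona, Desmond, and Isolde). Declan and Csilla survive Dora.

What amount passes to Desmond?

Desmond receives €17,500.

The entire €157,500 passes to the descendants.
That amount (€157,500) is divided at the children's generation into 3 shares of €52,500. Declan and Csilla each take €52,500. The remaining share for the deceased Jessamy (€52,500) is carried to the next generation.
That pool (€52,500) is divided at the grandchildren's generation equally among Oona, Desmond, and Isolde: €17,500 each.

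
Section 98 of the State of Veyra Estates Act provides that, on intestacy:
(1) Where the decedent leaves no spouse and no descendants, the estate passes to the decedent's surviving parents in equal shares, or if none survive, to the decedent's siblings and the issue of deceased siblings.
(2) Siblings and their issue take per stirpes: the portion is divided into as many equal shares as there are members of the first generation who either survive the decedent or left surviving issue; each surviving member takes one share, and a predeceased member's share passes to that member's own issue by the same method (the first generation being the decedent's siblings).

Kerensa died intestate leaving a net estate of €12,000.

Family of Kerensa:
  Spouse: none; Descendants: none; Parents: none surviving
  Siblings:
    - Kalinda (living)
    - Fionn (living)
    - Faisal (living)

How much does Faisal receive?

Faisal receives €4,000.

The entire €12,000 passes to the siblings and their issue.
That amount (€12,000) is divided into 3 shares of €4,000: Kalinda, Fionn, and Faisal each take €4,000.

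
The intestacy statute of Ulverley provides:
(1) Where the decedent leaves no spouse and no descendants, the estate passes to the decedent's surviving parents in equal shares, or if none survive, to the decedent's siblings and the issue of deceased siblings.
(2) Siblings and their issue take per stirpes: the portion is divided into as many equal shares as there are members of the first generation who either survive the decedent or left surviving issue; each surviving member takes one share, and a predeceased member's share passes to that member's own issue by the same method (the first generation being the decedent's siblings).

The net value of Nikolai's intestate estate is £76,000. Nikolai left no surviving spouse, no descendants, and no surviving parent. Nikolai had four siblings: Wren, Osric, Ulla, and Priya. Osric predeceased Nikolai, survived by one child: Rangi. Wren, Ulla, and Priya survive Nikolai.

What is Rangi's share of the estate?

The entire £76,000 passes to the siblings and their issue.
That amount (£76,000) is divided into 4 shares of £19,000: Wren, Ulla, and Priya each take £19,000; Osric's £19,000 share passes to Osric's issue.
Osric's share (£19,000) passes entirely to Rangi.

Rangi receives £19,000.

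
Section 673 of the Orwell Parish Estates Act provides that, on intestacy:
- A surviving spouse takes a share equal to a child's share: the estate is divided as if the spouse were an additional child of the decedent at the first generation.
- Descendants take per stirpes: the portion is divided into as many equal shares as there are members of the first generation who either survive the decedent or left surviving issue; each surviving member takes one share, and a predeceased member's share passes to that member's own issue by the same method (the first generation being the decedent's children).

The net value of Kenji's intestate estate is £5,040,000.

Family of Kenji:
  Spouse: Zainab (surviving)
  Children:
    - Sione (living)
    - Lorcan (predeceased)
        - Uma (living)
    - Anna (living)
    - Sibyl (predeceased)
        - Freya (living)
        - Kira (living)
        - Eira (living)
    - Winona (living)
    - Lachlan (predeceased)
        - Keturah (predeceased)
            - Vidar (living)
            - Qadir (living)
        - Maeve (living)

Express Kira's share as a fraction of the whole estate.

Kira receives 1/21 of the estate.

The spouse counts as an additional share at the children's level, so there are 7 primary shares of £720,000. Zainab takes one such share (£720,000).
The children's combined portion (£4,320,000) is divided into 6 shares of £720,000: Sione, Anna, and Winona each take £720,000; Lorcan's £720,000 share passes to Lorcan's issue; Sibyl's £720,000 share passes to Sibyl's issue; Lachlan's £720,000 share passes to Lachlan's issue.
Lorcan's share (£720,000) passes entirely to Uma.
Sibyl's share (£720,000) is divided into 3 shares of £240,000: Freya, Kira, and Eira each take £240,000.
Lachlan's share (£720,000) is divided into 2 shares of £360,000: Maeve takes £360,000; Keturah's £360,000 share passes to Keturah's issue.
Keturah's share (£360,000) is divided into 2 shares of £180,000: Vidar and Qadir each take £180,000.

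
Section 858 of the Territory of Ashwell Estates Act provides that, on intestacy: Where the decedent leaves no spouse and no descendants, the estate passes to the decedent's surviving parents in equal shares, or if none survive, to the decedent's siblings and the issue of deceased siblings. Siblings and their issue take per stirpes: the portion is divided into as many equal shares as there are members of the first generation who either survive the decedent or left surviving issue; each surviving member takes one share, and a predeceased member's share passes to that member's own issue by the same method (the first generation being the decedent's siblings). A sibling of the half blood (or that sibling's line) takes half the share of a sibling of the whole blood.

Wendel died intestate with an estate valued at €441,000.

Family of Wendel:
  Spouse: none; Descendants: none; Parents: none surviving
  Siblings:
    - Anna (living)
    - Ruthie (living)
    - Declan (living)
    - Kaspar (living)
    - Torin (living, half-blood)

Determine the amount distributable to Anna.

Anna receives €98,000.

The entire €441,000 passes to the siblings and their issue.
Counting each half-blood sibling's line as half a unit, there are 9/2 units in €441,000, so one unit is €98,000. Whole-blood lines (Anna, Ruthie, Declan, and Kaspar) take €98,000 each; half-blood lines (Torin) take €49,000 each.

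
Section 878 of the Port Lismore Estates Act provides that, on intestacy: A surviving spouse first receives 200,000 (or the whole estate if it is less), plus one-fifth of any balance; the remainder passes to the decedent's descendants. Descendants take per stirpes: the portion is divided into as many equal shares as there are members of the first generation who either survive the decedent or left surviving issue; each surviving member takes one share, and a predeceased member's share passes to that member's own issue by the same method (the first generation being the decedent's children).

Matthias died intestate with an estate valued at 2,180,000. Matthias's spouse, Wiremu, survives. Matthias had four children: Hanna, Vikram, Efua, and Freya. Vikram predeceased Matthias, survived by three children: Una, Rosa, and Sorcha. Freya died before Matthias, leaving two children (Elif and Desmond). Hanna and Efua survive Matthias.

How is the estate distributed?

Wiremu: 596,000; Hanna: 396,000; Una: 132,000; Rosa: 132,000; Sorcha: 132,000; Efua: 396,000; Elif: 198,000; Desmond: 198,000

Wiremu first takes 200,000, leaving a balance of 1,980,000. Wiremu then takes one-fifth of the balance (396,000), for a total of 596,000. The remaining 1,584,000 passes to the descendants.
The descendants' portion (1,584,000) is divided into 4 shares of 396,000: Hanna and Efua each take 396,000; Vikram's 396,000 share passes to Vikram's issue; Freya's 396,000 share passes to Freya's issue.
Vikram's share (396,000) is divided into 3 shares of 132,000: Una, Rosa, and Sorcha each take 132,000.
Freya's share (396,000) is divided into 2 shares of 198,000: Elif and Desmond each take 198,000.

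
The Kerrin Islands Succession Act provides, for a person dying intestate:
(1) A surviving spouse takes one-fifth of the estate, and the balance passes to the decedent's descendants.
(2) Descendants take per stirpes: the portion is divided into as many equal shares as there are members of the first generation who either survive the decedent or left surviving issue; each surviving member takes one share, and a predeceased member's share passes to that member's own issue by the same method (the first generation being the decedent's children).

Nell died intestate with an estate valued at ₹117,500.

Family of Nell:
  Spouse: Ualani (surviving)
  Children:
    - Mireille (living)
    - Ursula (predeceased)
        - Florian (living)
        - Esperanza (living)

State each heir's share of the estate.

Ualani takes one-fifth of ₹117,500 = ₹23,500. The remaining ₹94,000 passes to the descendants.
The descendants' portion (₹94,000) is divided into 2 shares of ₹47,000: Mireille takes ₹47,000; Ursula's ₹47,000 share passes to Ursula's issue.
Ursula's share (₹47,000) is divided into 2 shares of ₹23,500: Florian and Esperanza each take ₹23,500.

Ualani: ₹23,500; Mireille: ₹47,000; Florian: ₹23,500; Esperanza: ₹23,500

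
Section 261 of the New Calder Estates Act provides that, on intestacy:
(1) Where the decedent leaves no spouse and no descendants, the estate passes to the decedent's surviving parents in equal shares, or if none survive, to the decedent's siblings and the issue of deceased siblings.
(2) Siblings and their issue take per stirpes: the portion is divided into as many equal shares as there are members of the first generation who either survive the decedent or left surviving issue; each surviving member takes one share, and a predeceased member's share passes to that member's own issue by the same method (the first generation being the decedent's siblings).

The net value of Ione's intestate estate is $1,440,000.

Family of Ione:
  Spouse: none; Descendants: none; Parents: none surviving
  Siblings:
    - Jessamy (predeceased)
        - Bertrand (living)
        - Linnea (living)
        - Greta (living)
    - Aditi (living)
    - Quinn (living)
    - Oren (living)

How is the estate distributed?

The entire $1,440,000 passes to the siblings and their issue.
That amount ($1,440,000) is divided into 4 shares of $360,000: Aditi, Quinn, and Oren each take $360,000; Jessamy's $360,000 share passes to Jessamy's issue.
Jessamy's share ($360,000) is divided into 3 shares of $120,000: Bertrand, Linnea, and Greta each take $120,000.

Bertrand: $120,000; Linnea: $120,000; Greta: $120,000; Aditi: $360,000; Quinn: $360,000; Oren: $360,000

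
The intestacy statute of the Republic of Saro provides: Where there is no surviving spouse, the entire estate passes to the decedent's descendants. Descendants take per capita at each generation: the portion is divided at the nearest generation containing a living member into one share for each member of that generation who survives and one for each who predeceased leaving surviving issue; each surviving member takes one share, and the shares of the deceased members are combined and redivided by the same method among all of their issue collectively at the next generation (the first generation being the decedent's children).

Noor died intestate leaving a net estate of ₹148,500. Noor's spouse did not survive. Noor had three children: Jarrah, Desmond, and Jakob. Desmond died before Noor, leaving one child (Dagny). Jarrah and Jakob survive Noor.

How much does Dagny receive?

Dagny receives ₹49,500.

The entire ₹148,500 passes to the descendants.
That amount (₹148,500) is divided at the children's generation into 3 shares of ₹49,500. Jarrah and Jakob each take ₹49,500. The remaining share for the deceased Desmond (₹49,500) is carried to the next generation.
That pool (₹49,500) passes entirely to Dagny, the sole taker at the grandchildren's generation.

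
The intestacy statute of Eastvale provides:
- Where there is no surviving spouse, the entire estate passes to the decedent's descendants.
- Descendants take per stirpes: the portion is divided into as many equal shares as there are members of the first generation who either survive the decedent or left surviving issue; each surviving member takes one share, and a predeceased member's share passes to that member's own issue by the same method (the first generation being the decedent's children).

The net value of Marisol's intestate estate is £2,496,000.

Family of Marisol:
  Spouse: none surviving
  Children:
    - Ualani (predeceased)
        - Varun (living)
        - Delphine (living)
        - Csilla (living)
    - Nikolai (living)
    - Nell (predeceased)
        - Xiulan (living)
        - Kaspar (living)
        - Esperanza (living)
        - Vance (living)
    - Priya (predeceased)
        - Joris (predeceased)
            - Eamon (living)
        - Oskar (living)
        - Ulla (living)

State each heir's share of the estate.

The entire £2,496,000 passes to the descendants.
That amount (£2,496,000) is divided into 4 shares of £624,000: Nikolai takes £624,000; Ualani's £624,000 share passes to Ualani's issue; Nell's £624,000 share passes to Nell's issue; Priya's £624,000 share passes to Priya's issue.
Ualani's share (£624,000) is divided into 3 shares of £208,000: Varun, Delphine, and Csilla each take £208,000.
Nell's share (£624,000) is divided into 4 shares of £156,000: Xiulan, Kaspar, Esperanza, and Vance each take £156,000.
Priya's share (£624,000) is divided into 3 shares of £208,000: Oskar and Ulla each take £208,000; Joris's £208,000 share passes to Joris's issue.
Joris's share (£208,000) passes entirely to Eamon.

Varun: £208,000; Delphine: £208,000; Csilla: £208,000; Nikolai: £624,000; Xiulan: £156,000; Kaspar: £156,000; Esperanza: £156,000; Vance: £156,000; Eamon: £208,000; Oskar: £208,000; Ulla: £208,000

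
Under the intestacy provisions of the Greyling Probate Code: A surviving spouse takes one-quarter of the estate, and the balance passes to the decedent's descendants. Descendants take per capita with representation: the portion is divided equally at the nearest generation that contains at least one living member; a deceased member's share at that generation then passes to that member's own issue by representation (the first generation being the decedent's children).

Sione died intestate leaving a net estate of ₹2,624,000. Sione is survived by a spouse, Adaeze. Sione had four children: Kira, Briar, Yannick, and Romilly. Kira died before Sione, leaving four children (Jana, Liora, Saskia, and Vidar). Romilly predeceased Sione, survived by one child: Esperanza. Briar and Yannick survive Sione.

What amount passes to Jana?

Adaeze takes one-quarter of ₹2,624,000 = ₹656,000. The remaining ₹1,968,000 passes to the descendants.
The descendants' portion (₹1,968,000) is divided into 4 shares of ₹492,000: Briar and Yannick each take ₹492,000; Kira's ₹492,000 share passes to Kira's issue; Romilly's ₹492,000 share passes to Romilly's issue.
Kira's share (₹492,000) is divided into 4 shares of ₹123,000: Jana, Liora, Saskia, and Vidar each take ₹123,000.
Romilly's share (₹492,000) passes entirely to Esperanza.

Jana receives ₹123,000.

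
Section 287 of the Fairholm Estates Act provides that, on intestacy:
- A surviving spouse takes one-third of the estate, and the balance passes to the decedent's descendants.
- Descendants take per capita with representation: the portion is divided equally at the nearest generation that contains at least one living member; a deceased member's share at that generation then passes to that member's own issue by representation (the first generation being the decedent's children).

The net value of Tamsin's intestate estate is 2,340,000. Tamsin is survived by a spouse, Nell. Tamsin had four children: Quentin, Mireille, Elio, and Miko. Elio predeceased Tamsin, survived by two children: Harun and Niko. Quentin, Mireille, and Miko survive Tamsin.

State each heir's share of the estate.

Nell: 780,000; Quentin: 390,000; Mireille: 390,000; Harun: 195,000; Niko: 195,000; Miko: 390,000

Nell takes one-third of 2,340,000 = 780,000. The remaining 1,560,000 passes to the descendants.
The descendants' portion (1,560,000) is divided into 4 shares of 390,000: Quentin, Mireille, and Miko each take 390,000; Elio's 390,000 share passes to Elio's issue.
Elio's share (390,000) is divided into 2 shares of 195,000: Harun and Niko each take 195,000.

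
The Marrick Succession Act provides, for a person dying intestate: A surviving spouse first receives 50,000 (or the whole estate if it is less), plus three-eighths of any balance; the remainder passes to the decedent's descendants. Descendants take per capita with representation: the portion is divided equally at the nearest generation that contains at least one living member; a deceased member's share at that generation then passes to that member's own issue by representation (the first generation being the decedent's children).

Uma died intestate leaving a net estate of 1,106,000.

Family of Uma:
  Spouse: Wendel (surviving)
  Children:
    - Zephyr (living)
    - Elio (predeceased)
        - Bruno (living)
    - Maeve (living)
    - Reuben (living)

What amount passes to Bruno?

Bruno receives 165,000.

Wendel first takes 50,000, leaving a balance of 1,056,000. Wendel then takes three-eighths of the balance (396,000), for a total of 446,000. The remaining 660,000 passes to the descendants.
The descendants' portion (660,000) is divided into 4 shares of 165,000: Zephyr, Maeve, and Reuben each take 165,000; Elio's 165,000 share passes to Elio's issue.
Elio's share (165,000) passes entirely to Bruno.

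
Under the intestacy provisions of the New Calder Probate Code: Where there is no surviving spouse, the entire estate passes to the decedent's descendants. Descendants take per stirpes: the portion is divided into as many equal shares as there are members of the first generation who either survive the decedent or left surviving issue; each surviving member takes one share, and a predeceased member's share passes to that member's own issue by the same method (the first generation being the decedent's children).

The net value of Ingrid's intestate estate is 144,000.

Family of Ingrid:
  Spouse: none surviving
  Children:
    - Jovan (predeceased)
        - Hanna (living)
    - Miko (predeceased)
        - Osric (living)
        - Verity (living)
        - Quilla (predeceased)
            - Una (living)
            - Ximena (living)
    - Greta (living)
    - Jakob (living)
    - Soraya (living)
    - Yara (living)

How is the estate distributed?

The entire 144,000 passes to the descendants.
That amount (144,000) is divided into 6 shares of 24,000: Greta, Jakob, Soraya, and Yara each take 24,000; Jovan's 24,000 share passes to Jovan's issue; Miko's 24,000 share passes to Miko's issue.
Jovan's share (24,000) passes entirely to Hanna.
Miko's share (24,000) is divided into 3 shares of 8,000: Osric and Verity each take 8,000; Quilla's 8,000 share passes to Quilla's issue.
Quilla's share (8,000) is divided into 2 shares of 4,000: Una and Ximena each take 4,000.

Hanna: 24,000; Osric: 8,000; Verity: 8,000; Una: 4,000; Ximena: 4,000; Greta: 24,000; Jakob: 24,000; Soraya: 24,000; Yara: 24,000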